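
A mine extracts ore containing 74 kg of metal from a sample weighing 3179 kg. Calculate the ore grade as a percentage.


2.3278%

Ore grade = (metal mass / ore mass) * 100
= (74 / 3179) * 100
= 0.0232777603 * 100
= 2.3278%


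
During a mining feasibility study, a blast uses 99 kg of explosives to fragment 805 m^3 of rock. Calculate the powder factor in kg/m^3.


Powder factor = explosive mass / rock volume
= 99 / 805
= 0.123 kg/m^3

0.123 kg/m^3


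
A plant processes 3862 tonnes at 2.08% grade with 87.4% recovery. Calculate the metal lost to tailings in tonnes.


10.1215 tonnes

Total metal in feed:
= 3862 * 2.08 / 100 = 80.3296 tonnes
Metal recovered:
= 80.3296 * 87.4 / 100 = 70.2080704 tonnes
Metal lost to tailings:
= 80.3296 - 70.2080704
= 10.1215 tonnes


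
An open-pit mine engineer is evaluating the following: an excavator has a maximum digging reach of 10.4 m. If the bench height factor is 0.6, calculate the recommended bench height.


Bench height = reach * factor
= 10.4 * 0.6
= 6.24 m

6.24 m


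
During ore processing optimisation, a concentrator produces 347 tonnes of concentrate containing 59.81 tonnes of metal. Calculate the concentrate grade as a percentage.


Grade = (metal in concentrate / concentrate mass) * 100
= (59.81 / 347) * 100
= 0.1723631124 * 100
= 17.2363%

17.2363%


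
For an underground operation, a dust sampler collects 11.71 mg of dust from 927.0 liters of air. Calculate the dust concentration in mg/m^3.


Convert liters to m^3: 1 m^3 = 1000 L
Concentration = mass / volume * 1000
= 11.71 / 927.0 * 1000
= 0.01263214671 * 1000
= 12.6321 mg/m^3

12.6321 mg/m^3


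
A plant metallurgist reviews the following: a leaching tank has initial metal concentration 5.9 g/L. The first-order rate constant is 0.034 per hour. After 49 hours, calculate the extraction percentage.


81.0998%

Compute the exponent:
-k * t = -0.034 * 49 = -1.666
Remaining concentration:
C = 5.9 * exp(-1.666)
= 5.9 * 0.1890015619
= 1.115109215 g/L
Extracted = 5.9 - 1.115109215 = 4.784890785 g/L
Extraction % = 4.784890785 / 5.9 * 100
= 81.0998%


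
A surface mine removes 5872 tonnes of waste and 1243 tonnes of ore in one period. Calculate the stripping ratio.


Stripping ratio = waste tonnage / ore tonnage
= 5872 / 1243
= 4.7241

4.7241


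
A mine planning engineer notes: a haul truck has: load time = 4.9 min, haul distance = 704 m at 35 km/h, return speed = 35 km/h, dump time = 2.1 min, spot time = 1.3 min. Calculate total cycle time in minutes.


Convert haul speed to m/min: 35 * 1000/60 = 583.3333333 m/min
Haul time = 704 / 583.3333333 = 1.206857143 min
Convert return speed to m/min: 35 * 1000/60 = 583.3333333 m/min
Return time = 704 / 583.3333333 = 1.206857143 min
Total cycle time:
= 4.9 + 1.206857143 + 2.1 + 1.206857143 + 1.3
= 10.7137 min

10.7137 min


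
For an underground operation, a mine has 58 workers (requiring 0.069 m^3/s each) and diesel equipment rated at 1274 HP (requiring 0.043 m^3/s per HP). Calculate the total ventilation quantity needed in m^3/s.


Airflow for workers:
Q_people = 58 * 0.069 = 4.002 m^3/s
Airflow for diesel equipment:
Q_diesel = 1274 * 0.043 = 54.782 m^3/s
Total ventilation:
Q_total = 4.002 + 54.782
= 58.784 m^3/s

58.784 m^3/s


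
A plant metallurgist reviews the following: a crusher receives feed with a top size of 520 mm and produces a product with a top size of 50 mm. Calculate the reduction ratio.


10.4

Reduction ratio = feed size / product size
= 520 / 50
= 10.4


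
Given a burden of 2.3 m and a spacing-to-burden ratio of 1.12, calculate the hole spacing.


Spacing = burden * ratio
= 2.3 * 1.12
= 2.576 m

2.576 m


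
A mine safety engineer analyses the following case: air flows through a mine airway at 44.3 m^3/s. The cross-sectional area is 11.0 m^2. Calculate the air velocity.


4.0273 m/s

Velocity = flow rate / cross-sectional area
= 44.3 / 11.0
= 4.0273 m/s


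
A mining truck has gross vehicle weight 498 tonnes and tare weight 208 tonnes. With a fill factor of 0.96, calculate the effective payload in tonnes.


Maximum payload = gross - tare
= 498 - 208 = 290 tonnes
Effective payload = max payload * fill factor
= 290 * 0.96
= 278.4 tonnes

278.4 tonnes


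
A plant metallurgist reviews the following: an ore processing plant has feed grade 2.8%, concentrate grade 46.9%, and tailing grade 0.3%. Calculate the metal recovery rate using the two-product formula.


Using the two-product formula:
R = 100 * c * (f - t) / (f * (c - t))
Numerator = 100 * 46.9 * (2.8 - 0.3)
= 100 * 46.9 * 2.5
= 11725.0
Denominator = 2.8 * (46.9 - 0.3)
= 2.8 * 46.6
= 130.48
R = 11725.0 / 130.48
= 89.8605%

89.8605%


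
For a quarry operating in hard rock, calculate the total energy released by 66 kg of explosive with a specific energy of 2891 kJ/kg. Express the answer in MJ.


Energy = mass * specific_energy / 1000
= 66 * 2891 / 1000
= 190806 / 1000
= 190.806 MJ

190.806 MJ


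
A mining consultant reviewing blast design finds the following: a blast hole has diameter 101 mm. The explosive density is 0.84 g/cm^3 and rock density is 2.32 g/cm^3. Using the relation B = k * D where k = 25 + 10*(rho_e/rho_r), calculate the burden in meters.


First, compute k:
rho_e / rho_r = 0.84 / 2.32 = 0.3620689655
k = 25 + 10 * 0.3620689655 = 28.62068966
Then, compute burden:
B = k * D / 1000 = 28.62068966 * 101 / 1000
= 2890.689655 / 1000
= 2.8907 m

2.8907 m


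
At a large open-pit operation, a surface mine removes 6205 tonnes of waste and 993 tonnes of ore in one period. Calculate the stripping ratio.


6.2487

Stripping ratio = waste tonnage / ore tonnage
= 6205 / 993
= 6.2487


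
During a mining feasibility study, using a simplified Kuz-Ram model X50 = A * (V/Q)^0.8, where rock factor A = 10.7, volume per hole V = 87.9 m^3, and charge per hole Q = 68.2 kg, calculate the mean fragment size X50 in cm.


13.1083 cm

Compute V/Q:
V/Q = 87.9 / 68.2 = 1.288856305
Raise to the power 0.8:
(V/Q)^0.8 = 1.288856305^0.8 = 1.225077604
Multiply by A:
X50 = 10.7 * 1.225077604
= 13.1083 cm


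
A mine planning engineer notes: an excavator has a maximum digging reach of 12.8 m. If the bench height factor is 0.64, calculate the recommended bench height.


Bench height = reach * factor
= 12.8 * 0.64
= 8.192 m

8.192 m


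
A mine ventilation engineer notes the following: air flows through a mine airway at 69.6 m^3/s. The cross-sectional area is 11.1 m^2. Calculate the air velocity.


6.2703 m/s

Velocity = flow rate / cross-sectional area
= 69.6 / 11.1
= 6.2703 m/s


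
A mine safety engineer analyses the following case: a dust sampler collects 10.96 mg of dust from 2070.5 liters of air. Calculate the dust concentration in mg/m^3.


Convert liters to m^3: 1 m^3 = 1000 L
Concentration = mass / volume * 1000
= 10.96 / 2070.5 * 1000
= 0.00529340739 * 1000
= 5.2934 mg/m^3

5.2934 mg/m^3


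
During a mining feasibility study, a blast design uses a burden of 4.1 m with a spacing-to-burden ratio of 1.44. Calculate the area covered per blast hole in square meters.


First, find the spacing:
Spacing = burden * ratio = 4.1 * 1.44
= 5.904 m
Then, calculate the area:
Area = burden * spacing = 4.1 * 5.904
= 24.2064 m^2

24.2064 m^2


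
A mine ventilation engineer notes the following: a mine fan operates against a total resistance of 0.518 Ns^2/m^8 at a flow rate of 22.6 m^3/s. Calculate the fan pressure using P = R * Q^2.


Compute Q^2:
Q^2 = 22.6^2 = 510.76
Compute pressure:
P = R * Q^2 = 0.518 * 510.76
= 264.5737 Pa

264.5737 Pa


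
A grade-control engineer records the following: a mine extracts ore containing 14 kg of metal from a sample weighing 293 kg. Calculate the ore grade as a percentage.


Ore grade = (metal mass / ore mass) * 100
= (14 / 293) * 100
= 0.04778156997 * 100
= 4.7782%

4.7782%


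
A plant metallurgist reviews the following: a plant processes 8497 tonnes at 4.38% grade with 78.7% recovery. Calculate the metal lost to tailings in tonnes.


79.2719 tonnes

Total metal in feed:
= 8497 * 4.38 / 100 = 372.1686 tonnes
Metal recovered:
= 372.1686 * 78.7 / 100 = 292.8966882 tonnes
Metal lost to tailings:
= 372.1686 - 292.8966882
= 79.2719 tonnes


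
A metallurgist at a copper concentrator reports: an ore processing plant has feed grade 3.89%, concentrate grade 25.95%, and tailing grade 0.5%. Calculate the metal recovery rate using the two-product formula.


Using the two-product formula:
R = 100 * c * (f - t) / (f * (c - t))
Numerator = 100 * 25.95 * (3.89 - 0.5)
= 100 * 25.95 * 3.39
= 8797.05
Denominator = 3.89 * (25.95 - 0.5)
= 3.89 * 25.45
= 99.0005
R = 8797.05 / 99.0005
= 88.8586%

88.8586%


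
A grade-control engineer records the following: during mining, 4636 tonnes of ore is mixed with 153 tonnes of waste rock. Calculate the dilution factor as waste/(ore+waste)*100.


Total material = ore + waste
= 4636 + 153 = 4789 tonnes
Dilution = waste / total * 100
= 153 / 4789 * 100
= 0.03194821466 * 100
= 3.1948%

3.1948%


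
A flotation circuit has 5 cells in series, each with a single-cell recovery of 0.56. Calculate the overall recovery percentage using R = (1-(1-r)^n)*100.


Complement of single-cell recovery:
1 - r = 1 - 0.56 = 0.44
Raise to power n:
(1 - r)^5 = 0.44^5 = 0.0164916224
Overall recovery:
R = (1 - 0.0164916224) * 100
= 98.3508%

98.3508%


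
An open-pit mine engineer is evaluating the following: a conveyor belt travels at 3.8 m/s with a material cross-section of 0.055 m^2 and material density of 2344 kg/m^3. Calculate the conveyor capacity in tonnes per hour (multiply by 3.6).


1763.6256 t/h

Volumetric flow = speed * area
= 3.8 * 0.055 = 0.209 m^3/s
Mass flow = volumetric * density
= 0.209 * 2344 = 489.896 kg/s
Convert to t/h: multiply by 3.6
Capacity = 489.896 * 3.6
= 1763.6256 t/h


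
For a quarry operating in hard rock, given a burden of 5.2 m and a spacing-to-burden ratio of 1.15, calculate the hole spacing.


Spacing = burden * ratio
= 5.2 * 1.15
= 5.98 m

5.98 m


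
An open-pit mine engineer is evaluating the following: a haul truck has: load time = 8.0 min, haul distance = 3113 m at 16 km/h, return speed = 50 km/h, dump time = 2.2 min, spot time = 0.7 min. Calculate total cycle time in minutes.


Convert haul speed to m/min: 16 * 1000/60 = 266.6666667 m/min
Haul time = 3113 / 266.6666667 = 11.67375 min
Convert return speed to m/min: 50 * 1000/60 = 833.3333333 m/min
Return time = 3113 / 833.3333333 = 3.7356 min
Total cycle time:
= 8.0 + 11.67375 + 2.2 + 3.7356 + 0.7
= 26.3094 min

26.3094 min


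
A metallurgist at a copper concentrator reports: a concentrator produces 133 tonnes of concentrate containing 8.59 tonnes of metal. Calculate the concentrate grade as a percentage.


Grade = (metal in concentrate / concentrate mass) * 100
= (8.59 / 133) * 100
= 0.06458646617 * 100
= 6.4586%

6.4586%


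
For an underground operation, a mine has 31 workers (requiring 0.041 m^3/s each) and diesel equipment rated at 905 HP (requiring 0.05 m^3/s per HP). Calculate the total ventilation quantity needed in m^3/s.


Airflow for workers:
Q_people = 31 * 0.041 = 1.271 m^3/s
Airflow for diesel equipment:
Q_diesel = 905 * 0.05 = 45.25 m^3/s
Total ventilation:
Q_total = 1.271 + 45.25
= 46.521 m^3/s

46.521 m^3/s


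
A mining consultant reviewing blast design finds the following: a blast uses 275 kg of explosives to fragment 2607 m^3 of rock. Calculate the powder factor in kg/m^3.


0.1055 kg/m^3

Powder factor = explosive mass / rock volume
= 275 / 2607
= 0.1055 kg/m^3


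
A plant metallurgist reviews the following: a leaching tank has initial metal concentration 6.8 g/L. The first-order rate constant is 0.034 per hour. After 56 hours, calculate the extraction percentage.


85.1028%

Compute the exponent:
-k * t = -0.034 * 56 = -1.904
Remaining concentration:
C = 6.8 * exp(-1.904)
= 6.8 * 0.1489715397
= 1.01300647 g/L
Extracted = 6.8 - 1.01300647 = 5.78699353 g/L
Extraction % = 5.78699353 / 6.8 * 100
= 85.1028%


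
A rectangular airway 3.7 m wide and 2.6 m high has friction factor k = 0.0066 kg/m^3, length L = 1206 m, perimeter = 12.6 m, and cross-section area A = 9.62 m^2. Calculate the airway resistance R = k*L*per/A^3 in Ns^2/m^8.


0.1127 Ns^2/m^8

Compute the numerator:
k * L * per = 0.0066 * 1206 * 12.6
= 100.29096
Compute the denominator:
A^3 = 9.62^3 = 890.277128
Resistance:
R = 100.29096 / 890.277128
= 0.1127 Ns^2/m^8


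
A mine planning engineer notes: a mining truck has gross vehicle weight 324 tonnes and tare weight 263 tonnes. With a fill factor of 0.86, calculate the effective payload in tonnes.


52.46 tonnes

Maximum payload = gross - tare
= 324 - 263 = 61 tonnes
Effective payload = max payload * fill factor
= 61 * 0.86
= 52.46 tonnes


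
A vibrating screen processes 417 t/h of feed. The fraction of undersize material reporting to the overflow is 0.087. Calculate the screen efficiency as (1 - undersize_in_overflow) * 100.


Screen efficiency = (1 - fraction of undersize in overflow) * 100
= (1 - 0.087) * 100
= 0.913 * 100
= 91.3%

91.3%


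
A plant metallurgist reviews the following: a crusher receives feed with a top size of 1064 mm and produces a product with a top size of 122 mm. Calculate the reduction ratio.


8.7213

Reduction ratio = feed size / product size
= 1064 / 122
= 8.7213


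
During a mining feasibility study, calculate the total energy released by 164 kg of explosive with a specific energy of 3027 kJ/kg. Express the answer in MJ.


496.428 MJ

Energy = mass * specific_energy / 1000
= 164 * 3027 / 1000
= 496428 / 1000
= 496.428 MJ


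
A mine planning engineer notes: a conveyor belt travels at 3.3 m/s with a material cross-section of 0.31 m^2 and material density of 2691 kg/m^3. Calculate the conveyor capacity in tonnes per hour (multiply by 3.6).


Volumetric flow = speed * area
= 3.3 * 0.31 = 1.023 m^3/s
Mass flow = volumetric * density
= 1.023 * 2691 = 2752.893 kg/s
Convert to t/h: multiply by 3.6
Capacity = 2752.893 * 3.6
= 9910.4148 t/h

9910.4148 t/h


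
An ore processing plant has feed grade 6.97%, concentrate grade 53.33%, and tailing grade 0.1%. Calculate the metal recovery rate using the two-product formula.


Using the two-product formula:
R = 100 * c * (f - t) / (f * (c - t))
Numerator = 100 * 53.33 * (6.97 - 0.1)
= 100 * 53.33 * 6.87
= 36637.71
Denominator = 6.97 * (53.33 - 0.1)
= 6.97 * 53.23
= 371.0131
R = 36637.71 / 371.0131
= 98.7504%

98.7504%


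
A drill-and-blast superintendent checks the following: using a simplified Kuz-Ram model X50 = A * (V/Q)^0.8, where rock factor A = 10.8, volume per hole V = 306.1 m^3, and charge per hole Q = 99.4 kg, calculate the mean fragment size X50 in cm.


26.5586 cm

Compute V/Q:
V/Q = 306.1 / 99.4 = 3.079476861
Raise to the power 0.8:
(V/Q)^0.8 = 3.079476861^0.8 = 2.459130386
Multiply by A:
X50 = 10.8 * 2.459130386
= 26.5586 cm


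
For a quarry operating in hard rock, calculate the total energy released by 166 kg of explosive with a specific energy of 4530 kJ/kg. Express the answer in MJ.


Energy = mass * specific_energy / 1000
= 166 * 4530 / 1000
= 751980 / 1000
= 751.98 MJ

751.98 MJ


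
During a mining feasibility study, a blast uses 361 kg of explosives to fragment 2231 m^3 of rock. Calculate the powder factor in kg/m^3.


0.1618 kg/m^3

Powder factor = explosive mass / rock volume
= 361 / 2231
= 0.1618 kg/m^3


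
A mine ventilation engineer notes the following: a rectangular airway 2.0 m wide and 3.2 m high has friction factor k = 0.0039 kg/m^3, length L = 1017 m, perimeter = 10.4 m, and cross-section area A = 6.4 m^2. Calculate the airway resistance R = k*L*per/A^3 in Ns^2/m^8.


0.1574 Ns^2/m^8

Compute the numerator:
k * L * per = 0.0039 * 1017 * 10.4
= 41.24952
Compute the denominator:
A^3 = 6.4^3 = 262.144
Resistance:
R = 41.24952 / 262.144
= 0.1574 Ns^2/m^8


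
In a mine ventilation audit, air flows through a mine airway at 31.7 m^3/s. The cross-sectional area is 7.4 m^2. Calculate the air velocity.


Velocity = flow rate / cross-sectional area
= 31.7 / 7.4
= 4.2838 m/s

4.2838 m/s


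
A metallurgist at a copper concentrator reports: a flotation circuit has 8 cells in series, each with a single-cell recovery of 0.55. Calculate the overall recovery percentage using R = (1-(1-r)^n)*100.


99.8318%

Complement of single-cell recovery:
1 - r = 1 - 0.55 = 0.45
Raise to power n:
(1 - r)^8 = 0.45^8 = 0.001681512539
Overall recovery:
R = (1 - 0.001681512539) * 100
= 99.8318%


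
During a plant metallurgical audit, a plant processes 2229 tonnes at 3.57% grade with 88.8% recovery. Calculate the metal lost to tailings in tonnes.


Total metal in feed:
= 2229 * 3.57 / 100 = 79.5753 tonnes
Metal recovered:
= 79.5753 * 88.8 / 100 = 70.6628664 tonnes
Metal lost to tailings:
= 79.5753 - 70.6628664
= 8.9124 tonnes

8.9124 tonnes


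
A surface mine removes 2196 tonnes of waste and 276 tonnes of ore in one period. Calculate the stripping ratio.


Stripping ratio = waste tonnage / ore tonnage
= 2196 / 276
= 7.9565

7.9565


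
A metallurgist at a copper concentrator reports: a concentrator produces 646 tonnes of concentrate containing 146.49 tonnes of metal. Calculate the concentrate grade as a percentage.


Grade = (metal in concentrate / concentrate mass) * 100
= (146.49 / 646) * 100
= 0.2267647059 * 100
= 22.6765%

22.6765%


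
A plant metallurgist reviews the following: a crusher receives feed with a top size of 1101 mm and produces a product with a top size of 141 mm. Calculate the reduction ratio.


7.8085

Reduction ratio = feed size / product size
= 1101 / 141
= 7.8085


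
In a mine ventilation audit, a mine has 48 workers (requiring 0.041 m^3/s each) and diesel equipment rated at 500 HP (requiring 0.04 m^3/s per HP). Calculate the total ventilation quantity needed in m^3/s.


Airflow for workers:
Q_people = 48 * 0.041 = 1.968 m^3/s
Airflow for diesel equipment:
Q_diesel = 500 * 0.04 = 20.0 m^3/s
Total ventilation:
Q_total = 1.968 + 20.0
= 21.968 m^3/s

21.968 m^3/s


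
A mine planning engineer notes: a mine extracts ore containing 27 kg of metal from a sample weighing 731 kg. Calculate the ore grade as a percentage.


3.6936%

Ore grade = (metal mass / ore mass) * 100
= (27 / 731) * 100
= 0.03693570451 * 100
= 3.6936%


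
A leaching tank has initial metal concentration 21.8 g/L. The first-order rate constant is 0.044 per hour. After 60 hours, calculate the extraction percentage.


Compute the exponent:
-k * t = -0.044 * 60 = -2.64
Remaining concentration:
C = 21.8 * exp(-2.64)
= 21.8 * 0.07136126956
= 1.555675676 g/L
Extracted = 21.8 - 1.555675676 = 20.24432432 g/L
Extraction % = 20.24432432 / 21.8 * 100
= 92.8639%

92.8639%


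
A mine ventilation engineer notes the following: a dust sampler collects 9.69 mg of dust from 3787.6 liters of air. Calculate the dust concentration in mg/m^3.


Convert liters to m^3: 1 m^3 = 1000 L
Concentration = mass / volume * 1000
= 9.69 / 3787.6 * 1000
= 0.002558348294 * 1000
= 2.5583 mg/m^3

2.5583 mg/m^3


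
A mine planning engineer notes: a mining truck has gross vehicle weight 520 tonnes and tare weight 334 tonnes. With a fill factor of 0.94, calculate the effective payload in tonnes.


Maximum payload = gross - tare
= 520 - 334 = 186 tonnes
Effective payload = max payload * fill factor
= 186 * 0.94
= 174.84 tonnes

174.84 tonnes


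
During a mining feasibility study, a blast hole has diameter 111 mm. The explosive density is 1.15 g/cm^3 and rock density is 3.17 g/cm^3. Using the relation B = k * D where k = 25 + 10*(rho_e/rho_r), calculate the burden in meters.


3.1777 m

First, compute k:
rho_e / rho_r = 1.15 / 3.17 = 0.3627760252
k = 25 + 10 * 0.3627760252 = 28.62776025
Then, compute burden:
B = k * D / 1000 = 28.62776025 * 111 / 1000
= 3177.681388 / 1000
= 3.1777 m


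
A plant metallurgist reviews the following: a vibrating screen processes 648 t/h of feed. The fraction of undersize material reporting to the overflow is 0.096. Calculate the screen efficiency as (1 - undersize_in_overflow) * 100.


90.4%

Screen efficiency = (1 - fraction of undersize in overflow) * 100
= (1 - 0.096) * 100
= 0.904 * 100
= 90.4%


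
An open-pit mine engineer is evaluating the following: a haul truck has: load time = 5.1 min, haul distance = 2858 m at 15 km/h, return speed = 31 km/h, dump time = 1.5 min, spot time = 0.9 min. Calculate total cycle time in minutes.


Convert haul speed to m/min: 15 * 1000/60 = 250 m/min
Haul time = 2858 / 250 = 11.432 min
Convert return speed to m/min: 31 * 1000/60 = 516.6666667 m/min
Return time = 2858 / 516.6666667 = 5.531612903 min
Total cycle time:
= 5.1 + 11.432 + 1.5 + 5.531612903 + 0.9
= 24.4636 min

24.4636 min


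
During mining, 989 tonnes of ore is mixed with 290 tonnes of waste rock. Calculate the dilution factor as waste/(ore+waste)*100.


22.674%

Total material = ore + waste
= 989 + 290 = 1279 tonnes
Dilution = waste / total * 100
= 290 / 1279 * 100
= 0.2267396403 * 100
= 22.674%


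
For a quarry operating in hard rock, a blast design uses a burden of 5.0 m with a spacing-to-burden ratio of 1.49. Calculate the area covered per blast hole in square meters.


First, find the spacing:
Spacing = burden * ratio = 5.0 * 1.49
= 7.45 m
Then, calculate the area:
Area = burden * spacing = 5.0 * 7.45
= 37.25 m^2

37.25 m^2


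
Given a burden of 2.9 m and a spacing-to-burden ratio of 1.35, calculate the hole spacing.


3.915 m

Spacing = burden * ratio
= 2.9 * 1.35
= 3.915 m


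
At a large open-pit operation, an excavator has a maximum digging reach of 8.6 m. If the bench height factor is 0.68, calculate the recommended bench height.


Bench height = reach * factor
= 8.6 * 0.68
= 5.848 m

5.848 m


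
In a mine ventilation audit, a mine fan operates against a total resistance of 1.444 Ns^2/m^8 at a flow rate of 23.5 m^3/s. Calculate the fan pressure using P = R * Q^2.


797.449 Pa

Compute Q^2:
Q^2 = 23.5^2 = 552.25
Compute pressure:
P = R * Q^2 = 1.444 * 552.25
= 797.449 Pa


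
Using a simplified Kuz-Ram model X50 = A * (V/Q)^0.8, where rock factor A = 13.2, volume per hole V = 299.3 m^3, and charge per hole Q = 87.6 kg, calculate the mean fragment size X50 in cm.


35.2741 cm

Compute V/Q:
V/Q = 299.3 / 87.6 = 3.416666667
Raise to the power 0.8:
(V/Q)^0.8 = 3.416666667^0.8 = 2.672280783
Multiply by A:
X50 = 13.2 * 2.672280783
= 35.2741 cm


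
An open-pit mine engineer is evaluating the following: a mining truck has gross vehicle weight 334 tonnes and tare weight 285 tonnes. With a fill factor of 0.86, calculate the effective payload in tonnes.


42.14 tonnes

Maximum payload = gross - tare
= 334 - 285 = 49 tonnes
Effective payload = max payload * fill factor
= 49 * 0.86
= 42.14 tonnes


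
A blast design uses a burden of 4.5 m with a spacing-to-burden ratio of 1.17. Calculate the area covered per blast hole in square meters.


23.6925 m^2

First, find the spacing:
Spacing = burden * ratio = 4.5 * 1.17
= 5.265 m
Then, calculate the area:
Area = burden * spacing = 4.5 * 5.265
= 23.6925 m^2


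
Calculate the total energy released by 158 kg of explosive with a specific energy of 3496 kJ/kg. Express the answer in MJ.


552.368 MJ

Energy = mass * specific_energy / 1000
= 158 * 3496 / 1000
= 552368 / 1000
= 552.368 MJ


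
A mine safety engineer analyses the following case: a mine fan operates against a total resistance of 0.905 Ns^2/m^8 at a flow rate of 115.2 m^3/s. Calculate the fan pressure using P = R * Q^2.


12010.2912 Pa

Compute Q^2:
Q^2 = 115.2^2 = 13271.04
Compute pressure:
P = R * Q^2 = 0.905 * 13271.04
= 12010.2912 Pa


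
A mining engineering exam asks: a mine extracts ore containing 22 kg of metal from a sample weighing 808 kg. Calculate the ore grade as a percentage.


Ore grade = (metal mass / ore mass) * 100
= (22 / 808) * 100
= 0.02722772277 * 100
= 2.7228%

2.7228%


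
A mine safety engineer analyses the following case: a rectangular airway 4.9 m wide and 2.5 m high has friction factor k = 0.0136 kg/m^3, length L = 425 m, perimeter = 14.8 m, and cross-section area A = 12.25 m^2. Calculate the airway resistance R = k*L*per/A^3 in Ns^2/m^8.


Compute the numerator:
k * L * per = 0.0136 * 425 * 14.8
= 85.544
Compute the denominator:
A^3 = 12.25^3 = 1838.265625
Resistance:
R = 85.544 / 1838.265625
= 0.0465 Ns^2/m^8

0.0465 Ns^2/m^8


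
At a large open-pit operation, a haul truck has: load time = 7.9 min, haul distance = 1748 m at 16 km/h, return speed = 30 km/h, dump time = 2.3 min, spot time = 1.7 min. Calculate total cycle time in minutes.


Convert haul speed to m/min: 16 * 1000/60 = 266.6666667 m/min
Haul time = 1748 / 266.6666667 = 6.555 min
Convert return speed to m/min: 30 * 1000/60 = 500 m/min
Return time = 1748 / 500 = 3.496 min
Total cycle time:
= 7.9 + 6.555 + 2.3 + 3.496 + 1.7
= 21.951 min

21.951 min


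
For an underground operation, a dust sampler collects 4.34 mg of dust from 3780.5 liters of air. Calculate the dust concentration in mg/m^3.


1.148 mg/m^3

Convert liters to m^3: 1 m^3 = 1000 L
Concentration = mass / volume * 1000
= 4.34 / 3780.5 * 1000
= 0.001147996297 * 1000
= 1.148 mg/m^3


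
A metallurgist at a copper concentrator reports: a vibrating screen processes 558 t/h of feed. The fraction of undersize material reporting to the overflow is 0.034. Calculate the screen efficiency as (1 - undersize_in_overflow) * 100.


96.6%

Screen efficiency = (1 - fraction of undersize in overflow) * 100
= (1 - 0.034) * 100
= 0.966 * 100
= 96.6%


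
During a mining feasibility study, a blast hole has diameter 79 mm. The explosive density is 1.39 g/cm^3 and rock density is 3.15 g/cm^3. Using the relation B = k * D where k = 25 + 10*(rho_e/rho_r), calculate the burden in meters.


2.3236 m

First, compute k:
rho_e / rho_r = 1.39 / 3.15 = 0.4412698413
k = 25 + 10 * 0.4412698413 = 29.41269841
Then, compute burden:
B = k * D / 1000 = 29.41269841 * 79 / 1000
= 2323.603175 / 1000
= 2.3236 m


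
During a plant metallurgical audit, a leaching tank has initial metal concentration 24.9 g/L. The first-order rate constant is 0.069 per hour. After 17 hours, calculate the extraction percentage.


69.0563%

Compute the exponent:
-k * t = -0.069 * 17 = -1.173
Remaining concentration:
C = 24.9 * exp(-1.173)
= 24.9 * 0.3094372357
= 7.704987169 g/L
Extracted = 24.9 - 7.704987169 = 17.19501283 g/L
Extraction % = 17.19501283 / 24.9 * 100
= 69.0563%


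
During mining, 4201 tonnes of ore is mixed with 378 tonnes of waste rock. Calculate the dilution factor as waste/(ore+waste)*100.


8.2551%

Total material = ore + waste
= 4201 + 378 = 4579 tonnes
Dilution = waste / total * 100
= 378 / 4579 * 100
= 0.08255077528 * 100
= 8.2551%


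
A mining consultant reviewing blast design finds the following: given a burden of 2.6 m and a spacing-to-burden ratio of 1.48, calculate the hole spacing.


3.848 m

Spacing = burden * ratio
= 2.6 * 1.48
= 3.848 m


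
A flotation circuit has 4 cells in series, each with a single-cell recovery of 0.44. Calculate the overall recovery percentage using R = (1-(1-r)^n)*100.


Complement of single-cell recovery:
1 - r = 1 - 0.44 = 0.56
Raise to power n:
(1 - r)^4 = 0.56^4 = 0.09834496
Overall recovery:
R = (1 - 0.09834496) * 100
= 90.1655%

90.1655%


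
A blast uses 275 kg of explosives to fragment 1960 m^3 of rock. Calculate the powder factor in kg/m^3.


Powder factor = explosive mass / rock volume
= 275 / 1960
= 0.1403 kg/m^3

0.1403 kg/m^3


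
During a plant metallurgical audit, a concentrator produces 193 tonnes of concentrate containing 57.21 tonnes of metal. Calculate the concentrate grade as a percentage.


Grade = (metal in concentrate / concentrate mass) * 100
= (57.21 / 193) * 100
= 0.2964248705 * 100
= 29.6425%

29.6425%


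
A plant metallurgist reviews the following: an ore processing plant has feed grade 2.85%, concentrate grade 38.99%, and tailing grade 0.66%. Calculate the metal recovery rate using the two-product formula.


Using the two-product formula:
R = 100 * c * (f - t) / (f * (c - t))
Numerator = 100 * 38.99 * (2.85 - 0.66)
= 100 * 38.99 * 2.19
= 8538.81
Denominator = 2.85 * (38.99 - 0.66)
= 2.85 * 38.33
= 109.2405
R = 8538.81 / 109.2405
= 78.1652%

78.1652%


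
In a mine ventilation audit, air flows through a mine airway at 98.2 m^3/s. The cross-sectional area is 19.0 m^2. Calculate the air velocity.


5.1684 m/s

Velocity = flow rate / cross-sectional area
= 98.2 / 19.0
= 5.1684 m/s


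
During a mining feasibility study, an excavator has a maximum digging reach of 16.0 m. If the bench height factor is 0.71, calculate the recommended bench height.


11.36 m

Bench height = reach * factor
= 16.0 * 0.71
= 11.36 m


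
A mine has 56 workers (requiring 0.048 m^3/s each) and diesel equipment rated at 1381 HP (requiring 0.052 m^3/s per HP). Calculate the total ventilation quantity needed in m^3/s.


Airflow for workers:
Q_people = 56 * 0.048 = 2.688 m^3/s
Airflow for diesel equipment:
Q_diesel = 1381 * 0.052 = 71.812 m^3/s
Total ventilation:
Q_total = 2.688 + 71.812
= 74.5 m^3/s

74.5 m^3/s


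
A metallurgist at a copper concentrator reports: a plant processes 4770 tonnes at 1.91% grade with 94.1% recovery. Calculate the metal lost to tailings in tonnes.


Total metal in feed:
= 4770 * 1.91 / 100 = 91.107 tonnes
Metal recovered:
= 91.107 * 94.1 / 100 = 85.731687 tonnes
Metal lost to tailings:
= 91.107 - 85.731687
= 5.3753 tonnes

5.3753 tonnes


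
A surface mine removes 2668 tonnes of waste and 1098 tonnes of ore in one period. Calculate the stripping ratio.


Stripping ratio = waste tonnage / ore tonnage
= 2668 / 1098
= 2.4299

2.4299


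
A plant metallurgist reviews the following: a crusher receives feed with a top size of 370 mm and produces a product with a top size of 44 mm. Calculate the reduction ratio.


8.4091

Reduction ratio = feed size / product size
= 370 / 44
= 8.4091


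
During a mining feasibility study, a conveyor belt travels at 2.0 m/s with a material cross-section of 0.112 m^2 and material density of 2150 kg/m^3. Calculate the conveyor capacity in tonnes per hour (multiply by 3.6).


Volumetric flow = speed * area
= 2.0 * 0.112 = 0.224 m^3/s
Mass flow = volumetric * density
= 0.224 * 2150 = 481.6 kg/s
Convert to t/h: multiply by 3.6
Capacity = 481.6 * 3.6
= 1733.76 t/h

1733.76 t/h


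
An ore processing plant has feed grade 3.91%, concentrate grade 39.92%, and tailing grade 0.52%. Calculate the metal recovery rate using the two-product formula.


87.845%

Using the two-product formula:
R = 100 * c * (f - t) / (f * (c - t))
Numerator = 100 * 39.92 * (3.91 - 0.52)
= 100 * 39.92 * 3.39
= 13532.88
Denominator = 3.91 * (39.92 - 0.52)
= 3.91 * 39.4
= 154.054
R = 13532.88 / 154.054
= 87.845%


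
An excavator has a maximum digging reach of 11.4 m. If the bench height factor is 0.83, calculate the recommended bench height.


Bench height = reach * factor
= 11.4 * 0.83
= 9.462 m

9.462 m


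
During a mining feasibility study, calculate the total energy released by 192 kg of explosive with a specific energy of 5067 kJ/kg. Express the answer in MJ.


Energy = mass * specific_energy / 1000
= 192 * 5067 / 1000
= 972864 / 1000
= 972.864 MJ

972.864 MJ


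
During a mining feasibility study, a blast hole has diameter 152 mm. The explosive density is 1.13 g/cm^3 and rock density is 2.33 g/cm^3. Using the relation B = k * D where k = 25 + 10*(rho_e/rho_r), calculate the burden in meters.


4.5372 m

First, compute k:
rho_e / rho_r = 1.13 / 2.33 = 0.4849785408
k = 25 + 10 * 0.4849785408 = 29.84978541
Then, compute burden:
B = k * D / 1000 = 29.84978541 * 152 / 1000
= 4537.167382 / 1000
= 4.5372 m


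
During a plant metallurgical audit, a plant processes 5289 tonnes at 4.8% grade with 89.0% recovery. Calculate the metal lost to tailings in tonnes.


Total metal in feed:
= 5289 * 4.8 / 100 = 253.872 tonnes
Metal recovered:
= 253.872 * 89.0 / 100 = 225.94608 tonnes
Metal lost to tailings:
= 253.872 - 225.94608
= 27.9259 tonnes

27.9259 tonnes


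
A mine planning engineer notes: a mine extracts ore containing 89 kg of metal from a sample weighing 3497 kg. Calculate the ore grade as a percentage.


Ore grade = (metal mass / ore mass) * 100
= (89 / 3497) * 100
= 0.02545038605 * 100
= 2.545%

2.545%


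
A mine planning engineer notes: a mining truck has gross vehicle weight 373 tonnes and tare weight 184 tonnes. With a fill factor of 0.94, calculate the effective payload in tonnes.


Maximum payload = gross - tare
= 373 - 184 = 189 tonnes
Effective payload = max payload * fill factor
= 189 * 0.94
= 177.66 tonnes

177.66 tonnes


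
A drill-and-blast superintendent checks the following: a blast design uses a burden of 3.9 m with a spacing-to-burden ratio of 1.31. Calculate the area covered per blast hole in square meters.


First, find the spacing:
Spacing = burden * ratio = 3.9 * 1.31
= 5.109 m
Then, calculate the area:
Area = burden * spacing = 3.9 * 5.109
= 19.9251 m^2

19.9251 m^2


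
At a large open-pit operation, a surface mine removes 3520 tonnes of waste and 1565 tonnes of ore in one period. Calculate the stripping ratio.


Stripping ratio = waste tonnage / ore tonnage
= 3520 / 1565
= 2.2492

2.2492


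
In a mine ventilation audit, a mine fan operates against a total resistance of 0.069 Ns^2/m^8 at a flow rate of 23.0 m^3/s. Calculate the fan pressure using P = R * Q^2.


Compute Q^2:
Q^2 = 23.0^2 = 529.0
Compute pressure:
P = R * Q^2 = 0.069 * 529.0
= 36.501 Pa

36.501 Pa


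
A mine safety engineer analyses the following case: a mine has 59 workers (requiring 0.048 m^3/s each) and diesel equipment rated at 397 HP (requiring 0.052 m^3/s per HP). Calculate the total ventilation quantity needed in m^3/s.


23.476 m^3/s

Airflow for workers:
Q_people = 59 * 0.048 = 2.832 m^3/s
Airflow for diesel equipment:
Q_diesel = 397 * 0.052 = 20.644 m^3/s
Total ventilation:
Q_total = 2.832 + 20.644
= 23.476 m^3/s


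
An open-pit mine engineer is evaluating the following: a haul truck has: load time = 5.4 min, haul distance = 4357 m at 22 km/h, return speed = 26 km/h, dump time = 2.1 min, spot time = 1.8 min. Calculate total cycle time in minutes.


31.2373 min

Convert haul speed to m/min: 22 * 1000/60 = 366.6666667 m/min
Haul time = 4357 / 366.6666667 = 11.88272727 min
Convert return speed to m/min: 26 * 1000/60 = 433.3333333 m/min
Return time = 4357 / 433.3333333 = 10.05461538 min
Total cycle time:
= 5.4 + 11.88272727 + 2.1 + 10.05461538 + 1.8
= 31.2373 min


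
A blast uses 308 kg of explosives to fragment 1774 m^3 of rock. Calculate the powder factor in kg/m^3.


Powder factor = explosive mass / rock volume
= 308 / 1774
= 0.1736 kg/m^3

0.1736 kg/m^3


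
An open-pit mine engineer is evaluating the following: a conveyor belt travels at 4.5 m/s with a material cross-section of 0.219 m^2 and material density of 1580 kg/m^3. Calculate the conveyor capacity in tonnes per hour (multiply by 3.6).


Volumetric flow = speed * area
= 4.5 * 0.219 = 0.9855 m^3/s
Mass flow = volumetric * density
= 0.9855 * 1580 = 1557.09 kg/s
Convert to t/h: multiply by 3.6
Capacity = 1557.09 * 3.6
= 5605.524 t/h

5605.524 t/h


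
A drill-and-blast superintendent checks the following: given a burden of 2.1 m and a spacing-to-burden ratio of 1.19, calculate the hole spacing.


2.499 m

Spacing = burden * ratio
= 2.1 * 1.19
= 2.499 m


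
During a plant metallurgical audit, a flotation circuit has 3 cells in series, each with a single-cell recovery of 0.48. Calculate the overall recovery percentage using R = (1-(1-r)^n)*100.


85.9392%

Complement of single-cell recovery:
1 - r = 1 - 0.48 = 0.52
Raise to power n:
(1 - r)^3 = 0.52^3 = 0.140608
Overall recovery:
R = (1 - 0.140608) * 100
= 85.9392%


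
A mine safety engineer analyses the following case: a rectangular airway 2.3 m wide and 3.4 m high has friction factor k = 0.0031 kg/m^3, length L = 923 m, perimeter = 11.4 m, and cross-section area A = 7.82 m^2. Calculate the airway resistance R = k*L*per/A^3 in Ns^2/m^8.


Compute the numerator:
k * L * per = 0.0031 * 923 * 11.4
= 32.61882
Compute the denominator:
A^3 = 7.82^3 = 478.211768
Resistance:
R = 32.61882 / 478.211768
= 0.0682 Ns^2/m^8

0.0682 Ns^2/m^8


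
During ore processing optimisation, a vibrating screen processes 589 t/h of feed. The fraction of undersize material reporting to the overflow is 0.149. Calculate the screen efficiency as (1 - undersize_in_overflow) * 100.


85.1%

Screen efficiency = (1 - fraction of undersize in overflow) * 100
= (1 - 0.149) * 100
= 0.851 * 100
= 85.1%


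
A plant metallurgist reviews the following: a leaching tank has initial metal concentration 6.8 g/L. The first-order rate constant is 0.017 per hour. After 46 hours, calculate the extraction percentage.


Compute the exponent:
-k * t = -0.017 * 46 = -0.782
Remaining concentration:
C = 6.8 * exp(-0.782)
= 6.8 * 0.4574901155
= 3.110932785 g/L
Extracted = 6.8 - 3.110932785 = 3.689067215 g/L
Extraction % = 3.689067215 / 6.8 * 100
= 54.251%

54.251%


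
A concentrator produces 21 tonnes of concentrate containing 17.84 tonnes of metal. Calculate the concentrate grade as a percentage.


84.9524%

Grade = (metal in concentrate / concentrate mass) * 100
= (17.84 / 21) * 100
= 0.8495238095 * 100
= 84.9524%


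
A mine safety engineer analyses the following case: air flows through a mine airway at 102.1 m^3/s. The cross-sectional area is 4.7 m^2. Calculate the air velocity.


Velocity = flow rate / cross-sectional area
= 102.1 / 4.7
= 21.7234 m/s

21.7234 m/s


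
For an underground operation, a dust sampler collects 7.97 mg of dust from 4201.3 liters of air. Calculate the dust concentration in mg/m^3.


Convert liters to m^3: 1 m^3 = 1000 L
Concentration = mass / volume * 1000
= 7.97 / 4201.3 * 1000
= 0.001897031871 * 1000
= 1.897 mg/m^3

1.897 mg/m^3


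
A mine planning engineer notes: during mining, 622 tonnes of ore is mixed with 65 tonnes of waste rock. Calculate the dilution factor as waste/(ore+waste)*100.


Total material = ore + waste
= 622 + 65 = 687 tonnes
Dilution = waste / total * 100
= 65 / 687 * 100
= 0.09461426492 * 100
= 9.4614%

9.4614%


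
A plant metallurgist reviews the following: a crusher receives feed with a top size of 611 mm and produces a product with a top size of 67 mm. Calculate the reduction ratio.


9.1194

Reduction ratio = feed size / product size
= 611 / 67
= 9.1194


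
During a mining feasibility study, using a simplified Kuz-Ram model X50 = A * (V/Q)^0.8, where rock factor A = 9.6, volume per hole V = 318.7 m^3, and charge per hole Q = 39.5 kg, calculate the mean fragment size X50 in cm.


Compute V/Q:
V/Q = 318.7 / 39.5 = 8.06835443
Raise to the power 0.8:
(V/Q)^0.8 = 8.06835443^0.8 = 5.314078607
Multiply by A:
X50 = 9.6 * 5.314078607
= 51.0152 cm

51.0152 cm


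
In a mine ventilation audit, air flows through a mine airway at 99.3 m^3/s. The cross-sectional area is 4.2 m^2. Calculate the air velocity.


23.6429 m/s

Velocity = flow rate / cross-sectional area
= 99.3 / 4.2
= 23.6429 m/s


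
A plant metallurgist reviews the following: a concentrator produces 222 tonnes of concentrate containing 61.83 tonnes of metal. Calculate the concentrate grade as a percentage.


27.8514%

Grade = (metal in concentrate / concentrate mass) * 100
= (61.83 / 222) * 100
= 0.2785135135 * 100
= 27.8514%


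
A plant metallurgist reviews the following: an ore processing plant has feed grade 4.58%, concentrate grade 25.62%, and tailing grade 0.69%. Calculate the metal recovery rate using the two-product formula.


87.2853%

Using the two-product formula:
R = 100 * c * (f - t) / (f * (c - t))
Numerator = 100 * 25.62 * (4.58 - 0.69)
= 100 * 25.62 * 3.89
= 9966.18
Denominator = 4.58 * (25.62 - 0.69)
= 4.58 * 24.93
= 114.1794
R = 9966.18 / 114.1794
= 87.2853%
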